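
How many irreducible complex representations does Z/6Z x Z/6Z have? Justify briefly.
36

The number of irreducible complex representations of a finite group equals its number of conjugacy classes. Z/6Z x Z/6Z is abelian of order 36, so every element is its own conjugacy class: 36 classes, so Z/6Z x Z/6Z (order 36) has exactly 36 irreducible complex representations.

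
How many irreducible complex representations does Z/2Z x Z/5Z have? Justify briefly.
10

Proof sketch: The number of irreducible complex representations of a finite group equals its number of conjugacy classes. Z/2Z x Z/5Z is abelian of order 10, so every element is its own conjugacy class: 10 classes, so Z/2Z x Z/5Z (order 10) has exactly 10 irreducible complex representations.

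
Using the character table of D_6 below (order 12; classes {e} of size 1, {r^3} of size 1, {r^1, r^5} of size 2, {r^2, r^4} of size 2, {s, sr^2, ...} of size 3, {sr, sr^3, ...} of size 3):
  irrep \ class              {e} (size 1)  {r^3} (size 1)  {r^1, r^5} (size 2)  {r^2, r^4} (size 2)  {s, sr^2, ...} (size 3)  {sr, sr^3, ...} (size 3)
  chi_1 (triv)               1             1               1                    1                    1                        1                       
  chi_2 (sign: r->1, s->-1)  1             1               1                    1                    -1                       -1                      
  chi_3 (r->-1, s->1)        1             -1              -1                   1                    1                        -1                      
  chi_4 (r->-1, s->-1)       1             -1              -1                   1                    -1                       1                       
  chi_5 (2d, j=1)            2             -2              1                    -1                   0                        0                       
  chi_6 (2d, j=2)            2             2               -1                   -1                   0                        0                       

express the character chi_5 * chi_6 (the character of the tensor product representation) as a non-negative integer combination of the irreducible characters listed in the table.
chi_5 tensor chi_6 = chi_3 + chi_4 + chi_5 (all other irreducibles have multiplicity 0).

Why: The character of a tensor product is the pointwise product (chi_5 * chi_6)(C) = chi_5(C) * chi_6(C):
  {e}: (2)*(2), {r^3}: (-2)*(2), {r^1, r^5}: (1)*(-1), {r^2, r^4}: (-1)*(-1), {s, sr^2, ...}: (0)*(0), {sr, sr^3, ...}: (0)*(0)
so (chi_5 * chi_6) takes values
  {e} -> 4, {r^3} -> -4, {r^1, r^5} -> -1, {r^2, r^4} -> 1, {s, sr^2, ...} -> 0, {sr, sr^3, ...} -> 0.
Now take the inner product of this character with each irreducible chi from the table, <chi_5*chi_6, chi> = (1/12) sum_C |C| (chi_5*chi_6)(C) conj(chi(C)):
  <chi_5*chi_6, chi_1> = (1/12)[1*(4)*conj(1) + 1*(-4)*conj(1) + 2*(-1)*conj(1) + 2*(1)*conj(1) + 3*(0)*conj(1) + 3*(0)*conj(1)]
      = (1/12)[(4) + (-4) + (-2) + (2) + (0) + (0)] = 0/12 = 0
  <chi_5*chi_6, chi_2> = (1/12)[1*(4)*conj(1) + 1*(-4)*conj(1) + 2*(-1)*conj(1) + 2*(1)*conj(1) + 3*(0)*conj(-1) + 3*(0)*conj(-1)]
      = (1/12)[(4) + (-4) + (-2) + (2) + (0) + (0)] = 0/12 = 0
  <chi_5*chi_6, chi_3> = (1/12)[1*(4)*conj(1) + 1*(-4)*conj(-1) + 2*(-1)*conj(-1) + 2*(1)*conj(1) + 3*(0)*conj(1) + 3*(0)*conj(-1)]
      = (1/12)[(4) + (4) + (2) + (2) + (0) + (0)] = 12/12 = 1
  <chi_5*chi_6, chi_4> = (1/12)[1*(4)*conj(1) + 1*(-4)*conj(-1) + 2*(-1)*conj(-1) + 2*(1)*conj(1) + 3*(0)*conj(-1) + 3*(0)*conj(1)]
      = (1/12)[(4) + (4) + (2) + (2) + (0) + (0)] = 12/12 = 1
  <chi_5*chi_6, chi_5> = (1/12)[1*(4)*conj(2) + 1*(-4)*conj(-2) + 2*(-1)*conj(1) + 2*(1)*conj(-1) + 3*(0)*conj(0) + 3*(0)*conj(0)]
      = (1/12)[(8) + (8) + (-2) + (-2) + (0) + (0)] = 12/12 = 1
  <chi_5*chi_6, chi_6> = (1/12)[1*(4)*conj(2) + 1*(-4)*conj(2) + 2*(-1)*conj(-1) + 2*(1)*conj(-1) + 3*(0)*conj(0) + 3*(0)*conj(0)]
      = (1/12)[(8) + (-8) + (2) + (-2) + (0) + (0)] = 0/12 = 0
Hence the multiplicities are chi_3: 1, chi_4: 1, chi_5: 1. Dimension check: dim(chi_5)*dim(chi_6) = 2*2 = 4 and sum (mult * dim) = 1*1 + 1*1 + 1*2 = 4.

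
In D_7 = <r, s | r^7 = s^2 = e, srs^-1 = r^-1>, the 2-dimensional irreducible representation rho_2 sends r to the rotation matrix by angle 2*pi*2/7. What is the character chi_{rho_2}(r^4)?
chi_{rho_2}(r^4) = 2*cos(2*pi*2*4/7) = 2*cos(16*pi/7)

Working: rho_2(r^4) is rotation by angle 2*pi*2*4/7, whose trace is 2*cos(2*pi*2*4/7) = 2*cos(16*pi/7).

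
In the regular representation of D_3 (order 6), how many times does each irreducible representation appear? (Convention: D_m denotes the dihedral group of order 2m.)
Each irreducible V_i of dimension d_i appears with multiplicity d_i, i.e. rho_reg = (direct sum over all irreducibles V_i) d_i V_i. The irreducible dimensions for D_3 are 1, 1, 2: 2 irreducibles of dimension 1, each with multiplicity 1; 1 irreducible of dimension 2, with multiplicity 2. Total dimension 2*1*1 + 1*2*2 = 6 = |G|.

Argument: General theorem: in the regular representation of a finite group G, each irreducible appears with multiplicity equal to its dimension. Check: dim(rho_reg) = sum d_i^2 = 1 + 1 + 4 = 6 = |G|.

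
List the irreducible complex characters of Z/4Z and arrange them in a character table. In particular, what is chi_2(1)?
Character table of Z/4Z (irreps indexed chi_0,...,chi_3 with chi_k(m) = zeta_4^(k*m), zeta_4 = exp(2*pi*i/4)):
  irrep \ class  {0} (size 1)  {1} (size 1)  {2} (size 1)  {3} (size 1)
  chi_0          1             1             1             1           
  chi_1          1             I             -1            -I          
  chi_2          1             -1            1             -1          
  chi_3          1             -I            -1            I           

Spot check: chi_2(1) = zeta_4^(2*1) = zeta_4^2 = -1.

Z/4Z is abelian, so all 4 irreducible complex representations are 1-dimensional. They are given by chi_k(m) = zeta_4^(k*m) for k = 0,...,3. Row orthogonality: sum_m chi_k(m) conj(chi_l(m)) = 4 * [k = l].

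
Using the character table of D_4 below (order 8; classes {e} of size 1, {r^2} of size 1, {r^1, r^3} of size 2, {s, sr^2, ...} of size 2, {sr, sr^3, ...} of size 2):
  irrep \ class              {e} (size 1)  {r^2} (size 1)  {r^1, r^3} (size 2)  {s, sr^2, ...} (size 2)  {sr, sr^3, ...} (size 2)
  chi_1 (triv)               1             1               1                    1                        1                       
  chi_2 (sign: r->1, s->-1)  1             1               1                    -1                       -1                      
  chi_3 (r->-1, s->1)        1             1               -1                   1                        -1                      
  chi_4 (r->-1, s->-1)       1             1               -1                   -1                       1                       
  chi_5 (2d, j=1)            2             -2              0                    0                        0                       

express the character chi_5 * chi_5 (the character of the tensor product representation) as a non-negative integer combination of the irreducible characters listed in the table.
chi_5 tensor chi_5 = chi_1 + chi_2 + chi_3 + chi_4 (all other irreducibles have multiplicity 0).

Explanation: The character of a tensor product is the pointwise product (chi_5 * chi_5)(C) = chi_5(C) * chi_5(C):
  {e}: (2)*(2), {r^2}: (-2)*(-2), {r^1, r^3}: (0)*(0), {s, sr^2, ...}: (0)*(0), {sr, sr^3, ...}: (0)*(0)
so (chi_5 * chi_5) takes values
  {e} -> 4, {r^2} -> 4, {r^1, r^3} -> 0, {s, sr^2, ...} -> 0, {sr, sr^3, ...} -> 0.
Now take the inner product of this character with each irreducible chi from the table, <chi_5*chi_5, chi> = (1/8) sum_C |C| (chi_5*chi_5)(C) conj(chi(C)):
  <chi_5*chi_5, chi_1> = (1/8)[1*(4)*conj(1) + 1*(4)*conj(1) + 2*(0)*conj(1) + 2*(0)*conj(1) + 2*(0)*conj(1)]
      = (1/8)[(4) + (4) + (0) + (0) + (0)] = 8/8 = 1
  <chi_5*chi_5, chi_2> = (1/8)[1*(4)*conj(1) + 1*(4)*conj(1) + 2*(0)*conj(1) + 2*(0)*conj(-1) + 2*(0)*conj(-1)]
      = (1/8)[(4) + (4) + (0) + (0) + (0)] = 8/8 = 1
  <chi_5*chi_5, chi_3> = (1/8)[1*(4)*conj(1) + 1*(4)*conj(1) + 2*(0)*conj(-1) + 2*(0)*conj(1) + 2*(0)*conj(-1)]
      = (1/8)[(4) + (4) + (0) + (0) + (0)] = 8/8 = 1
  <chi_5*chi_5, chi_4> = (1/8)[1*(4)*conj(1) + 1*(4)*conj(1) + 2*(0)*conj(-1) + 2*(0)*conj(-1) + 2*(0)*conj(1)]
      = (1/8)[(4) + (4) + (0) + (0) + (0)] = 8/8 = 1
  <chi_5*chi_5, chi_5> = (1/8)[1*(4)*conj(2) + 1*(4)*conj(-2) + 2*(0)*conj(0) + 2*(0)*conj(0) + 2*(0)*conj(0)]
      = (1/8)[(8) + (-8) + (0) + (0) + (0)] = 0/8 = 0
Hence the multiplicities are chi_1: 1, chi_2: 1, chi_3: 1, chi_4: 1. Dimension check: dim(chi_5)*dim(chi_5) = 2*2 = 4 and sum (mult * dim) = 1*1 + 1*1 + 1*1 + 1*1 = 4.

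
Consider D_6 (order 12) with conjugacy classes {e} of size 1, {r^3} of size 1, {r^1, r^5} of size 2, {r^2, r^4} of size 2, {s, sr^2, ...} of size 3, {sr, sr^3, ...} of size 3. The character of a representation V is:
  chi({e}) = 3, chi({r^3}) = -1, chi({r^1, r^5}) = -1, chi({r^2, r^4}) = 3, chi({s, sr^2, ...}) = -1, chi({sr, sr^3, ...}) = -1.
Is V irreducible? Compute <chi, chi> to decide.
Not irreducible (reducible): <chi, chi> = 3 > 1.

Argument: <chi, chi> = (1/|G|) sum_C |C| * |chi(C)|^2 = (1/12)[1*|3|^2 + 1*|-1|^2 + 2*|-1|^2 + 2*|3|^2 + 3*|-1|^2 + 3*|-1|^2]
  = (1/12)[(9) + (1) + (2) + (18) + (3) + (3)] = 36/12 = 3.
A character is irreducible iff <chi, chi> = 1, so this representation is reducible.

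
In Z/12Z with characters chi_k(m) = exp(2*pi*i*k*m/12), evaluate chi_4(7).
chi_4(7) = zeta_12^28 = exp(2*I*pi/3)

Argument: chi_4(7) = zeta_12^(4*7) = zeta_12^28. Since zeta_12^12 = 1, this equals zeta_12^4 = exp(2*pi*i*4/12) = exp(2*I*pi/3).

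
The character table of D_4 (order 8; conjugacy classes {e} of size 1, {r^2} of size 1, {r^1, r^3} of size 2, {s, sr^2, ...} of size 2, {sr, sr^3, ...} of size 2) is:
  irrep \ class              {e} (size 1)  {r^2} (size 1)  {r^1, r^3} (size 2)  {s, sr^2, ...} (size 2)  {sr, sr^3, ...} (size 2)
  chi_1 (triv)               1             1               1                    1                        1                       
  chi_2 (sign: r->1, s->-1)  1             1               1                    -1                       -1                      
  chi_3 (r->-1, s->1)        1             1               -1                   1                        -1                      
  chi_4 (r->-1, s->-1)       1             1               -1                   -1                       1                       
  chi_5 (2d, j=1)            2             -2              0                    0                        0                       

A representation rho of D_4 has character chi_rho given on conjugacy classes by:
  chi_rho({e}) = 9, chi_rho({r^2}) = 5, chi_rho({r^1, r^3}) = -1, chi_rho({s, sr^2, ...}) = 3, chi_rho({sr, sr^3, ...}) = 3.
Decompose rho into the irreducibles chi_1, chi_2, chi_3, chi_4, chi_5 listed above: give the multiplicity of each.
Multiplicities: chi_1: 3, chi_2: 0, chi_3: 2, chi_4: 2, chi_5: 1.

Solution. Use <chi_rho, chi> = (1/|G|) sum_C |C| * chi_rho(C) * conj(chi(C)) with |G| = 8 for each irreducible chi in the table:
  <chi_rho, chi_1> = (1/8)[1*(9)*conj(1) + 1*(5)*conj(1) + 2*(-1)*conj(1) + 2*(3)*conj(1) + 2*(3)*conj(1)]
      = (1/8)[(9) + (5) + (-2) + (6) + (6)] = 24/8 = 3
  <chi_rho, chi_2> = (1/8)[1*(9)*conj(1) + 1*(5)*conj(1) + 2*(-1)*conj(1) + 2*(3)*conj(-1) + 2*(3)*conj(-1)]
      = (1/8)[(9) + (5) + (-2) + (-6) + (-6)] = 0/8 = 0
  <chi_rho, chi_3> = (1/8)[1*(9)*conj(1) + 1*(5)*conj(1) + 2*(-1)*conj(-1) + 2*(3)*conj(1) + 2*(3)*conj(-1)]
      = (1/8)[(9) + (5) + (2) + (6) + (-6)] = 16/8 = 2
  <chi_rho, chi_4> = (1/8)[1*(9)*conj(1) + 1*(5)*conj(1) + 2*(-1)*conj(-1) + 2*(3)*conj(-1) + 2*(3)*conj(1)]
      = (1/8)[(9) + (5) + (2) + (-6) + (6)] = 16/8 = 2
  <chi_rho, chi_5> = (1/8)[1*(9)*conj(2) + 1*(5)*conj(-2) + 2*(-1)*conj(0) + 2*(3)*conj(0) + 2*(3)*conj(0)]
      = (1/8)[(18) + (-10) + (0) + (0) + (0)] = 8/8 = 1
Dimension check: dim(rho) = sum (mult * dim) = 3*1 + 0*1 + 2*1 + 2*1 + 1*2 = 9 = chi_rho(e) = 9.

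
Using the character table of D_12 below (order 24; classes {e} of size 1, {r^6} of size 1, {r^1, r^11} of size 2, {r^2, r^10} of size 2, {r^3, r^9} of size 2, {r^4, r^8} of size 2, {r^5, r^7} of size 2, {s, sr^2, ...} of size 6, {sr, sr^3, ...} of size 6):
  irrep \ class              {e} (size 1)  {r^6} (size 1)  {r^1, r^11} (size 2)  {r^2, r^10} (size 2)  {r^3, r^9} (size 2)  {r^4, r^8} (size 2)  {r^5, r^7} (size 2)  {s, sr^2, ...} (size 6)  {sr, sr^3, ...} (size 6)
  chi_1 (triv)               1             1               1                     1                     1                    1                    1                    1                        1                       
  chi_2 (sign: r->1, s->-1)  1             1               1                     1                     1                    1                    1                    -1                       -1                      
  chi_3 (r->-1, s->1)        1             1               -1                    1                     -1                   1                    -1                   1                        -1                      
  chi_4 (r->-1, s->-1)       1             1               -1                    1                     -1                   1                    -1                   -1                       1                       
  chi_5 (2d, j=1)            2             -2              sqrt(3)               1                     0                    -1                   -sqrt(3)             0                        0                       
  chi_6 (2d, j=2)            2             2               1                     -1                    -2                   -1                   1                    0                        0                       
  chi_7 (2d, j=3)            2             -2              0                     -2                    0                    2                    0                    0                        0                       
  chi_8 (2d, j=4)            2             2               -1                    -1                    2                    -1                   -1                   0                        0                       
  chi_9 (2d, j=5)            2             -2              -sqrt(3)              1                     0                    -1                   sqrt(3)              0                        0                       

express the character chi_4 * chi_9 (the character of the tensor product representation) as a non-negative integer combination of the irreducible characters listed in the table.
chi_4 tensor chi_9 = chi_5 (all other irreducibles have multiplicity 0).

Details: The character of a tensor product is the pointwise product (chi_4 * chi_9)(C) = chi_4(C) * chi_9(C):
  {e}: (1)*(2), {r^6}: (1)*(-2), {r^1, r^11}: (-1)*(-sqrt(3)), {r^2, r^10}: (1)*(1), {r^3, r^9}: (-1)*(0), {r^4, r^8}: (1)*(-1), {r^5, r^7}: (-1)*(sqrt(3)), {s, sr^2, ...}: (-1)*(0), {sr, sr^3, ...}: (1)*(0)
so (chi_4 * chi_9) takes values
  {e} -> 2, {r^6} -> -2, {r^1, r^11} -> sqrt(3), {r^2, r^10} -> 1, {r^3, r^9} -> 0, {r^4, r^8} -> -1, {r^5, r^7} -> -sqrt(3), {s, sr^2, ...} -> 0, {sr, sr^3, ...} -> 0.
Now take the inner product of this character with each irreducible chi from the table, <chi_4*chi_9, chi> = (1/24) sum_C |C| (chi_4*chi_9)(C) conj(chi(C)):
  <chi_4*chi_9, chi_1> = (1/24)[1*(2)*conj(1) + 1*(-2)*conj(1) + 2*(sqrt(3))*conj(1) + 2*(1)*conj(1) + 2*(0)*conj(1) + 2*(-1)*conj(1) + 2*(-sqrt(3))*conj(1) + 6*(0)*conj(1) + 6*(0)*conj(1)]
      = (1/24)[(2) + (-2) + (2*sqrt(3)) + (2) + (0) + (-2) + (-2*sqrt(3)) + (0) + (0)] = 0/24 = 0
  <chi_4*chi_9, chi_2> = (1/24)[1*(2)*conj(1) + 1*(-2)*conj(1) + 2*(sqrt(3))*conj(1) + 2*(1)*conj(1) + 2*(0)*conj(1) + 2*(-1)*conj(1) + 2*(-sqrt(3))*conj(1) + 6*(0)*conj(-1) + 6*(0)*conj(-1)]
      = (1/24)[(2) + (-2) + (2*sqrt(3)) + (2) + (0) + (-2) + (-2*sqrt(3)) + (0) + (0)] = 0/24 = 0
  <chi_4*chi_9, chi_3> = (1/24)[1*(2)*conj(1) + 1*(-2)*conj(1) + 2*(sqrt(3))*conj(-1) + 2*(1)*conj(1) + 2*(0)*conj(-1) + 2*(-1)*conj(1) + 2*(-sqrt(3))*conj(-1) + 6*(0)*conj(1) + 6*(0)*conj(-1)]
      = (1/24)[(2) + (-2) + (-2*sqrt(3)) + (2) + (0) + (-2) + (2*sqrt(3)) + (0) + (0)] = 0/24 = 0
  <chi_4*chi_9, chi_4> = (1/24)[1*(2)*conj(1) + 1*(-2)*conj(1) + 2*(sqrt(3))*conj(-1) + 2*(1)*conj(1) + 2*(0)*conj(-1) + 2*(-1)*conj(1) + 2*(-sqrt(3))*conj(-1) + 6*(0)*conj(-1) + 6*(0)*conj(1)]
      = (1/24)[(2) + (-2) + (-2*sqrt(3)) + (2) + (0) + (-2) + (2*sqrt(3)) + (0) + (0)] = 0/24 = 0
  <chi_4*chi_9, chi_5> = (1/24)[1*(2)*conj(2) + 1*(-2)*conj(-2) + 2*(sqrt(3))*conj(sqrt(3)) + 2*(1)*conj(1) + 2*(0)*conj(0) + 2*(-1)*conj(-1) + 2*(-sqrt(3))*conj(-sqrt(3)) + 6*(0)*conj(0) + 6*(0)*conj(0)]
      = (1/24)[(4) + (4) + (6) + (2) + (0) + (2) + (6) + (0) + (0)] = 24/24 = 1
  <chi_4*chi_9, chi_6> = (1/24)[1*(2)*conj(2) + 1*(-2)*conj(2) + 2*(sqrt(3))*conj(1) + 2*(1)*conj(-1) + 2*(0)*conj(-2) + 2*(-1)*conj(-1) + 2*(-sqrt(3))*conj(1) + 6*(0)*conj(0) + 6*(0)*conj(0)]
      = (1/24)[(4) + (-4) + (2*sqrt(3)) + (-2) + (0) + (2) + (-2*sqrt(3)) + (0) + (0)] = 0/24 = 0
  <chi_4*chi_9, chi_7> = (1/24)[1*(2)*conj(2) + 1*(-2)*conj(-2) + 2*(sqrt(3))*conj(0) + 2*(1)*conj(-2) + 2*(0)*conj(0) + 2*(-1)*conj(2) + 2*(-sqrt(3))*conj(0) + 6*(0)*conj(0) + 6*(0)*conj(0)]
      = (1/24)[(4) + (4) + (0) + (-4) + (0) + (-4) + (0) + (0) + (0)] = 0/24 = 0
  <chi_4*chi_9, chi_8> = (1/24)[1*(2)*conj(2) + 1*(-2)*conj(2) + 2*(sqrt(3))*conj(-1) + 2*(1)*conj(-1) + 2*(0)*conj(2) + 2*(-1)*conj(-1) + 2*(-sqrt(3))*conj(-1) + 6*(0)*conj(0) + 6*(0)*conj(0)]
      = (1/24)[(4) + (-4) + (-2*sqrt(3)) + (-2) + (0) + (2) + (2*sqrt(3)) + (0) + (0)] = 0/24 = 0
  <chi_4*chi_9, chi_9> = (1/24)[1*(2)*conj(2) + 1*(-2)*conj(-2) + 2*(sqrt(3))*conj(-sqrt(3)) + 2*(1)*conj(1) + 2*(0)*conj(0) + 2*(-1)*conj(-1) + 2*(-sqrt(3))*conj(sqrt(3)) + 6*(0)*conj(0) + 6*(0)*conj(0)]
      = (1/24)[(4) + (4) + (-6) + (2) + (0) + (2) + (-6) + (0) + (0)] = 0/24 = 0
Hence the multiplicities are chi_5: 1. Dimension check: dim(chi_4)*dim(chi_9) = 1*2 = 2 and sum (mult * dim) = 1*2 = 2.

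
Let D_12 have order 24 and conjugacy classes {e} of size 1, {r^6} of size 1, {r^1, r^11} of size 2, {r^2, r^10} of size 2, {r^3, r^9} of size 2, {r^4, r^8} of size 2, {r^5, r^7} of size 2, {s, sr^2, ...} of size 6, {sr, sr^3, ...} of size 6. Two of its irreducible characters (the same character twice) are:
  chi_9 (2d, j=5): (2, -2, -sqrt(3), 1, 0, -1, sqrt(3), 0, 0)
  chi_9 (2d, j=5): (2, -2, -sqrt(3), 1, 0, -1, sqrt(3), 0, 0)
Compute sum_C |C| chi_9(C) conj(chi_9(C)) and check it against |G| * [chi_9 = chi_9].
Sum = 24 = |G| = 24; so <chi_9, chi_9> = 1 (norm-1 confirms irreducibility).

Proof sketch: Compute term by term over conjugacy classes (|C| * chi_9(C) * conj(chi_9(C))):
  1*(2)*conj(2) + 1*(-2)*conj(-2) + 2*(-sqrt(3))*conj(-sqrt(3)) + 2*(1)*conj(1) + 2*(0)*conj(0) + 2*(-1)*conj(-1) + 2*(sqrt(3))*conj(sqrt(3)) + 6*(0)*conj(0) + 6*(0)*conj(0)
  = (4) + (4) + (6) + (2) + (0) + (2) + (6) + (0) + (0)
  = 24.
Dividing by |G| = 24 gives 24/24 = 1, matching the row-orthogonality relation <chi_9, chi_9> = [chi_9 = chi_9].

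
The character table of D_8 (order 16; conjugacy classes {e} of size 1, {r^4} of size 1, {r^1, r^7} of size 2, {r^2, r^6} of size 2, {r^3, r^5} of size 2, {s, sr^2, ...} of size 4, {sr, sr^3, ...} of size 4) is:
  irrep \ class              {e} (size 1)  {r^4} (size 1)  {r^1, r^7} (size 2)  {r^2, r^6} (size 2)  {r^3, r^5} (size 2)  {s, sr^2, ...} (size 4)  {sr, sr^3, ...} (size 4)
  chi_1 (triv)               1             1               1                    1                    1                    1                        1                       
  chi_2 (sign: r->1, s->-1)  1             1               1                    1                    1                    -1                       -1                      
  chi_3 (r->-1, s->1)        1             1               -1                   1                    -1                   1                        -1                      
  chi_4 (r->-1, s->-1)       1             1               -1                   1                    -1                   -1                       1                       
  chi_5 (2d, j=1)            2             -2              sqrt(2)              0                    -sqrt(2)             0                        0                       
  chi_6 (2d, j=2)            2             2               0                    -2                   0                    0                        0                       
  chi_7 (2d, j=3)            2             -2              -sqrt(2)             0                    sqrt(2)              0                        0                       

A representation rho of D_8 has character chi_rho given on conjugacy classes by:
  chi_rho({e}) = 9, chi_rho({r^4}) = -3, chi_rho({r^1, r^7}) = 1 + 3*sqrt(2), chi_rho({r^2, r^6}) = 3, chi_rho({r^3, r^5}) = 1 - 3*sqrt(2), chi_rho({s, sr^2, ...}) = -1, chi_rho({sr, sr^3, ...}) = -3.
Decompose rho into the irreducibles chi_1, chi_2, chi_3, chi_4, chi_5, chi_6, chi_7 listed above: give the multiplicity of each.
Multiplicities: chi_1: 0, chi_2: 2, chi_3: 1, chi_4: 0, chi_5: 3, chi_6: 0, chi_7: 0.

Justification: Use <chi_rho, chi> = (1/|G|) sum_C |C| * chi_rho(C) * conj(chi(C)) with |G| = 16 for each irreducible chi in the table:
  <chi_rho, chi_1> = (1/16)[1*(9)*conj(1) + 1*(-3)*conj(1) + 2*(1 + 3*sqrt(2))*conj(1) + 2*(3)*conj(1) + 2*(1 - 3*sqrt(2))*conj(1) + 4*(-1)*conj(1) + 4*(-3)*conj(1)]
      = (1/16)[(9) + (-3) + (2 + 6*sqrt(2)) + (6) + (2 - 6*sqrt(2)) + (-4) + (-12)] = 0/16 = 0
  <chi_rho, chi_2> = (1/16)[1*(9)*conj(1) + 1*(-3)*conj(1) + 2*(1 + 3*sqrt(2))*conj(1) + 2*(3)*conj(1) + 2*(1 - 3*sqrt(2))*conj(1) + 4*(-1)*conj(-1) + 4*(-3)*conj(-1)]
      = (1/16)[(9) + (-3) + (2 + 6*sqrt(2)) + (6) + (2 - 6*sqrt(2)) + (4) + (12)] = 32/16 = 2
  <chi_rho, chi_3> = (1/16)[1*(9)*conj(1) + 1*(-3)*conj(1) + 2*(1 + 3*sqrt(2))*conj(-1) + 2*(3)*conj(1) + 2*(1 - 3*sqrt(2))*conj(-1) + 4*(-1)*conj(1) + 4*(-3)*conj(-1)]
      = (1/16)[(9) + (-3) + (-6*sqrt(2) - 2) + (6) + (-2 + 6*sqrt(2)) + (-4) + (12)] = 16/16 = 1
  <chi_rho, chi_4> = (1/16)[1*(9)*conj(1) + 1*(-3)*conj(1) + 2*(1 + 3*sqrt(2))*conj(-1) + 2*(3)*conj(1) + 2*(1 - 3*sqrt(2))*conj(-1) + 4*(-1)*conj(-1) + 4*(-3)*conj(1)]
      = (1/16)[(9) + (-3) + (-6*sqrt(2) - 2) + (6) + (-2 + 6*sqrt(2)) + (4) + (-12)] = 0/16 = 0
  <chi_rho, chi_5> = (1/16)[1*(9)*conj(2) + 1*(-3)*conj(-2) + 2*(1 + 3*sqrt(2))*conj(sqrt(2)) + 2*(3)*conj(0) + 2*(1 - 3*sqrt(2))*conj(-sqrt(2)) + 4*(-1)*conj(0) + 4*(-3)*conj(0)]
      = (1/16)[(18) + (6) + (2*sqrt(2) + 12) + (0) + (12 - 2*sqrt(2)) + (0) + (0)] = 48/16 = 3
  <chi_rho, chi_6> = (1/16)[1*(9)*conj(2) + 1*(-3)*conj(2) + 2*(1 + 3*sqrt(2))*conj(0) + 2*(3)*conj(-2) + 2*(1 - 3*sqrt(2))*conj(0) + 4*(-1)*conj(0) + 4*(-3)*conj(0)]
      = (1/16)[(18) + (-6) + (0) + (-12) + (0) + (0) + (0)] = 0/16 = 0
  <chi_rho, chi_7> = (1/16)[1*(9)*conj(2) + 1*(-3)*conj(-2) + 2*(1 + 3*sqrt(2))*conj(-sqrt(2)) + 2*(3)*conj(0) + 2*(1 - 3*sqrt(2))*conj(sqrt(2)) + 4*(-1)*conj(0) + 4*(-3)*conj(0)]
      = (1/16)[(18) + (6) + (-12 - 2*sqrt(2)) + (0) + (-12 + 2*sqrt(2)) + (0) + (0)] = 0/16 = 0
Dimension check: dim(rho) = sum (mult * dim) = 0*1 + 2*1 + 1*1 + 0*1 + 3*2 + 0*2 + 0*2 = 9 = chi_rho(e) = 9.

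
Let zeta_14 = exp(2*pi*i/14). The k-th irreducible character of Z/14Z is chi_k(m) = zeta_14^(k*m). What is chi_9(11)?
chi_9(11) = zeta_14^99 = exp(I*pi/7)

Reasoning: chi_9(11) = zeta_14^(9*11) = zeta_14^99. Since zeta_14^14 = 1, this equals zeta_14^1 = exp(2*pi*i*1/14) = exp(I*pi/7).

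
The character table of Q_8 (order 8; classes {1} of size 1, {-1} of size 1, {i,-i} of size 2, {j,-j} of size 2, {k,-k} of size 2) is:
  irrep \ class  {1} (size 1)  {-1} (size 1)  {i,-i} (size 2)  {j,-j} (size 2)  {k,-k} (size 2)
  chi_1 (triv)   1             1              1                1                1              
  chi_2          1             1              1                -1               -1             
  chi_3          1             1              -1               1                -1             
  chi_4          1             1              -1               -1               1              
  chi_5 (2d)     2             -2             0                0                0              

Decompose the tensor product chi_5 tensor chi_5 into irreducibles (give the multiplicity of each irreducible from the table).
chi_5 tensor chi_5 = chi_1 + chi_2 + chi_3 + chi_4 (all other irreducibles have multiplicity 0).

Derivation: The character of a tensor product is the pointwise product (chi_5 * chi_5)(C) = chi_5(C) * chi_5(C):
  {1}: (2)*(2), {-1}: (-2)*(-2), {i,-i}: (0)*(0), {j,-j}: (0)*(0), {k,-k}: (0)*(0)
so (chi_5 * chi_5) takes values
  {1} -> 4, {-1} -> 4, {i,-i} -> 0, {j,-j} -> 0, {k,-k} -> 0.
Now take the inner product of this character with each irreducible chi from the table, <chi_5*chi_5, chi> = (1/8) sum_C |C| (chi_5*chi_5)(C) conj(chi(C)):
  <chi_5*chi_5, chi_1> = (1/8)[1*(4)*conj(1) + 1*(4)*conj(1) + 2*(0)*conj(1) + 2*(0)*conj(1) + 2*(0)*conj(1)]
      = (1/8)[(4) + (4) + (0) + (0) + (0)] = 8/8 = 1
  <chi_5*chi_5, chi_2> = (1/8)[1*(4)*conj(1) + 1*(4)*conj(1) + 2*(0)*conj(1) + 2*(0)*conj(-1) + 2*(0)*conj(-1)]
      = (1/8)[(4) + (4) + (0) + (0) + (0)] = 8/8 = 1
  <chi_5*chi_5, chi_3> = (1/8)[1*(4)*conj(1) + 1*(4)*conj(1) + 2*(0)*conj(-1) + 2*(0)*conj(1) + 2*(0)*conj(-1)]
      = (1/8)[(4) + (4) + (0) + (0) + (0)] = 8/8 = 1
  <chi_5*chi_5, chi_4> = (1/8)[1*(4)*conj(1) + 1*(4)*conj(1) + 2*(0)*conj(-1) + 2*(0)*conj(-1) + 2*(0)*conj(1)]
      = (1/8)[(4) + (4) + (0) + (0) + (0)] = 8/8 = 1
  <chi_5*chi_5, chi_5> = (1/8)[1*(4)*conj(2) + 1*(4)*conj(-2) + 2*(0)*conj(0) + 2*(0)*conj(0) + 2*(0)*conj(0)]
      = (1/8)[(8) + (-8) + (0) + (0) + (0)] = 0/8 = 0
Hence the multiplicities are chi_1: 1, chi_2: 1, chi_3: 1, chi_4: 1. Dimension check: dim(chi_5)*dim(chi_5) = 2*2 = 4 and sum (mult * dim) = 1*1 + 1*1 + 1*1 + 1*1 = 4.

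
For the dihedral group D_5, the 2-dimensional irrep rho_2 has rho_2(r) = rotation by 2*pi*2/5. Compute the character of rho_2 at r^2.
chi_{rho_2}(r^2) = 2*cos(2*pi*2*2/5) = -1/2 + sqrt(5)/2

rho_2(r^2) is rotation by angle 2*pi*2*2/5, whose trace is 2*cos(2*pi*2*2/5) = -1/2 + sqrt(5)/2.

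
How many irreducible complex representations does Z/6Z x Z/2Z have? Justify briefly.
12

Justification: The number of irreducible complex representations of a finite group equals its number of conjugacy classes. Z/6Z x Z/2Z is abelian of order 12, so every element is its own conjugacy class: 12 classes, so Z/6Z x Z/2Z (order 12) has exactly 12 irreducible complex representations.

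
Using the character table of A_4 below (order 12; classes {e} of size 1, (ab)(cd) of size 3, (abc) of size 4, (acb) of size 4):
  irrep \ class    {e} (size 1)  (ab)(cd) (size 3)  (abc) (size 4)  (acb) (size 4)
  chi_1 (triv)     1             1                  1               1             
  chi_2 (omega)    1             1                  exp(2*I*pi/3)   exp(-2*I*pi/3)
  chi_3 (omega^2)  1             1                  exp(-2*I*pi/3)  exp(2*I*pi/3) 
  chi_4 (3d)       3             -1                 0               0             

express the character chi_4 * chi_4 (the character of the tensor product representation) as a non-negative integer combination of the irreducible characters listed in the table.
chi_4 tensor chi_4 = chi_1 + chi_2 + chi_3 + 2*chi_4 (all other irreducibles have multiplicity 0).

Reasoning: The character of a tensor product is the pointwise product (chi_4 * chi_4)(C) = chi_4(C) * chi_4(C):
  {e}: (3)*(3), (ab)(cd): (-1)*(-1), (abc): (0)*(0), (acb): (0)*(0)
so (chi_4 * chi_4) takes values
  {e} -> 9, (ab)(cd) -> 1, (abc) -> 0, (acb) -> 0.
Now take the inner product of this character with each irreducible chi from the table, <chi_4*chi_4, chi> = (1/12) sum_C |C| (chi_4*chi_4)(C) conj(chi(C)):
  <chi_4*chi_4, chi_1> = (1/12)[1*(9)*conj(1) + 3*(1)*conj(1) + 4*(0)*conj(1) + 4*(0)*conj(1)]
      = (1/12)[(9) + (3) + (0) + (0)] = 12/12 = 1
  <chi_4*chi_4, chi_2> = (1/12)[1*(9)*conj(1) + 3*(1)*conj(1) + 4*(0)*conj(exp(2*I*pi/3)) + 4*(0)*conj(exp(-2*I*pi/3))]
      = (1/12)[(9) + (3) + (0) + (0)] = 12/12 = 1
  <chi_4*chi_4, chi_3> = (1/12)[1*(9)*conj(1) + 3*(1)*conj(1) + 4*(0)*conj(exp(-2*I*pi/3)) + 4*(0)*conj(exp(2*I*pi/3))]
      = (1/12)[(9) + (3) + (0) + (0)] = 12/12 = 1
  <chi_4*chi_4, chi_4> = (1/12)[1*(9)*conj(3) + 3*(1)*conj(-1) + 4*(0)*conj(0) + 4*(0)*conj(0)]
      = (1/12)[(27) + (-3) + (0) + (0)] = 24/12 = 2
(Exp terms are combined using exp(i*s)*conj(exp(i*t)) = exp(i*(s-t)), and sums of them are collapsed using the identity that for every m > 1 the m distinct m-th roots of unity sum to 0, e.g. 1 + exp(2*I*pi/3) + exp(-2*I*pi/3) = 0.)
Hence the multiplicities are chi_1: 1, chi_2: 1, chi_3: 1, chi_4: 2. Dimension check: dim(chi_4)*dim(chi_4) = 3*3 = 9 and sum (mult * dim) = 1*1 + 1*1 + 1*1 + 2*3 = 9.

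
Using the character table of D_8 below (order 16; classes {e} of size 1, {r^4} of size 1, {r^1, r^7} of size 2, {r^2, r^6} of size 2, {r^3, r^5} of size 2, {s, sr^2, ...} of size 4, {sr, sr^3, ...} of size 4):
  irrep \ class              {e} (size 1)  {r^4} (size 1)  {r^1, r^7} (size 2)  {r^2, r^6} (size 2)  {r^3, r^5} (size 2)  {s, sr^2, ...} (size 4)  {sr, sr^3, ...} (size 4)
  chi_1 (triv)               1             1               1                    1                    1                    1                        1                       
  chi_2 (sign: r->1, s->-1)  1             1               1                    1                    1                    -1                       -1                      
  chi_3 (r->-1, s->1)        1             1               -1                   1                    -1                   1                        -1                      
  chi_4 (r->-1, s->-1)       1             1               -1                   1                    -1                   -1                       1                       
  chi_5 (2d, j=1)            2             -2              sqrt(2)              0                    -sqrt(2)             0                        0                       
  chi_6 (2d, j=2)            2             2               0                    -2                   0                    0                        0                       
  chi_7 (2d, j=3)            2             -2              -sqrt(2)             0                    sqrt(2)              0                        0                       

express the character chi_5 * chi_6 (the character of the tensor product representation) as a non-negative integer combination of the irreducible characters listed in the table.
chi_5 tensor chi_6 = chi_5 + chi_7 (all other irreducibles have multiplicity 0).

Reasoning: The character of a tensor product is the pointwise product (chi_5 * chi_6)(C) = chi_5(C) * chi_6(C):
  {e}: (2)*(2), {r^4}: (-2)*(2), {r^1, r^7}: (sqrt(2))*(0), {r^2, r^6}: (0)*(-2), {r^3, r^5}: (-sqrt(2))*(0), {s, sr^2, ...}: (0)*(0), {sr, sr^3, ...}: (0)*(0)
so (chi_5 * chi_6) takes values
  {e} -> 4, {r^4} -> -4, {r^1, r^7} -> 0, {r^2, r^6} -> 0, {r^3, r^5} -> 0, {s, sr^2, ...} -> 0, {sr, sr^3, ...} -> 0.
Now take the inner product of this character with each irreducible chi from the table, <chi_5*chi_6, chi> = (1/16) sum_C |C| (chi_5*chi_6)(C) conj(chi(C)):
  <chi_5*chi_6, chi_1> = (1/16)[1*(4)*conj(1) + 1*(-4)*conj(1) + 2*(0)*conj(1) + 2*(0)*conj(1) + 2*(0)*conj(1) + 4*(0)*conj(1) + 4*(0)*conj(1)]
      = (1/16)[(4) + (-4) + (0) + (0) + (0) + (0) + (0)] = 0/16 = 0
  <chi_5*chi_6, chi_2> = (1/16)[1*(4)*conj(1) + 1*(-4)*conj(1) + 2*(0)*conj(1) + 2*(0)*conj(1) + 2*(0)*conj(1) + 4*(0)*conj(-1) + 4*(0)*conj(-1)]
      = (1/16)[(4) + (-4) + (0) + (0) + (0) + (0) + (0)] = 0/16 = 0
  <chi_5*chi_6, chi_3> = (1/16)[1*(4)*conj(1) + 1*(-4)*conj(1) + 2*(0)*conj(-1) + 2*(0)*conj(1) + 2*(0)*conj(-1) + 4*(0)*conj(1) + 4*(0)*conj(-1)]
      = (1/16)[(4) + (-4) + (0) + (0) + (0) + (0) + (0)] = 0/16 = 0
  <chi_5*chi_6, chi_4> = (1/16)[1*(4)*conj(1) + 1*(-4)*conj(1) + 2*(0)*conj(-1) + 2*(0)*conj(1) + 2*(0)*conj(-1) + 4*(0)*conj(-1) + 4*(0)*conj(1)]
      = (1/16)[(4) + (-4) + (0) + (0) + (0) + (0) + (0)] = 0/16 = 0
  <chi_5*chi_6, chi_5> = (1/16)[1*(4)*conj(2) + 1*(-4)*conj(-2) + 2*(0)*conj(sqrt(2)) + 2*(0)*conj(0) + 2*(0)*conj(-sqrt(2)) + 4*(0)*conj(0) + 4*(0)*conj(0)]
      = (1/16)[(8) + (8) + (0) + (0) + (0) + (0) + (0)] = 16/16 = 1
  <chi_5*chi_6, chi_6> = (1/16)[1*(4)*conj(2) + 1*(-4)*conj(2) + 2*(0)*conj(0) + 2*(0)*conj(-2) + 2*(0)*conj(0) + 4*(0)*conj(0) + 4*(0)*conj(0)]
      = (1/16)[(8) + (-8) + (0) + (0) + (0) + (0) + (0)] = 0/16 = 0
  <chi_5*chi_6, chi_7> = (1/16)[1*(4)*conj(2) + 1*(-4)*conj(-2) + 2*(0)*conj(-sqrt(2)) + 2*(0)*conj(0) + 2*(0)*conj(sqrt(2)) + 4*(0)*conj(0) + 4*(0)*conj(0)]
      = (1/16)[(8) + (8) + (0) + (0) + (0) + (0) + (0)] = 16/16 = 1
Hence the multiplicities are chi_5: 1, chi_7: 1. Dimension check: dim(chi_5)*dim(chi_6) = 2*2 = 4 and sum (mult * dim) = 1*2 + 1*2 = 4.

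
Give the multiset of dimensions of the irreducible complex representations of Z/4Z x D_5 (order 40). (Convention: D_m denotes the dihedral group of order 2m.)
Dimensions: 1, 1, 1, 1, 1, 1, 1, 1, 2, 2, 2, 2, 2, 2, 2, 2

Derivation: There are 16 irreducibles (= number of conjugacy classes). Their dimensions d_i satisfy sum d_i^2 = |G| = 40: 1 + 1 + 1 + 1 + 1 + 1 + 1 + 1 + 4 + 4 + 4 + 4 + 4 + 4 + 4 + 4 = 40. (For the product with Z/4Z: each of the 4 1-dim characters of Z/4Z tensors with each irrep of D_5, giving 4 copies of each D_5-dimension.)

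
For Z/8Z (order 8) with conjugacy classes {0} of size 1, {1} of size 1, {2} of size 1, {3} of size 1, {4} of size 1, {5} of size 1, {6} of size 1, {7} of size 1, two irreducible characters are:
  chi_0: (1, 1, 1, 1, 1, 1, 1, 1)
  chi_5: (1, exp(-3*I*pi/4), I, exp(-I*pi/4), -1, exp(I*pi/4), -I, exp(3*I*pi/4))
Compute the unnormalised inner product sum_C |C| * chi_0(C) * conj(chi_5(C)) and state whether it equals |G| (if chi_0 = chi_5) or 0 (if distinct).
Sum = 0; so <chi_0, chi_5> = 0 (distinct irreducibles are orthogonal).

Working: Compute term by term over conjugacy classes (|C| * chi_0(C) * conj(chi_5(C))):
  1*(1)*conj(1) + 1*(1)*conj(exp(-3*I*pi/4)) + 1*(1)*conj(I) + 1*(1)*conj(exp(-I*pi/4)) + 1*(1)*conj(-1) + 1*(1)*conj(exp(I*pi/4)) + 1*(1)*conj(-I) + 1*(1)*conj(exp(3*I*pi/4))
  = (1) + (exp(3*I*pi/4)) + (-I) + (exp(I*pi/4)) + (-1) + (exp(-I*pi/4)) + (I) + (exp(-3*I*pi/4))
  = 0.
(Exp terms are combined using exp(i*s)*conj(exp(i*t)) = exp(i*(s-t)), and sums of them are collapsed using the identity that for every m > 1 the m distinct m-th roots of unity sum to 0, e.g. 1 + exp(2*I*pi/3) + exp(-2*I*pi/3) = 0.)
Dividing by |G| = 8 gives 0/8 = 0, matching the row-orthogonality relation <chi_0, chi_5> = [chi_0 = chi_5].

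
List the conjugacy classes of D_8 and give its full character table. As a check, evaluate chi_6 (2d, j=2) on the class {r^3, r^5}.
Conjugacy classes: {e} of size 1, {r^4} of size 1, {r^1, r^7} of size 2, {r^2, r^6} of size 2, {r^3, r^5} of size 2, {s, sr^2, ...} of size 4, {sr, sr^3, ...} of size 4.
Character table:
  irrep \ class              {e} (size 1)  {r^4} (size 1)  {r^1, r^7} (size 2)  {r^2, r^6} (size 2)  {r^3, r^5} (size 2)  {s, sr^2, ...} (size 4)  {sr, sr^3, ...} (size 4)
  chi_1 (triv)               1             1               1                    1                    1                    1                        1                       
  chi_2 (sign: r->1, s->-1)  1             1               1                    1                    1                    -1                       -1                      
  chi_3 (r->-1, s->1)        1             1               -1                   1                    -1                   1                        -1                      
  chi_4 (r->-1, s->-1)       1             1               -1                   1                    -1                   -1                       1                       
  chi_5 (2d, j=1)            2             -2              sqrt(2)              0                    -sqrt(2)             0                        0                       
  chi_6 (2d, j=2)            2             2               0                    -2                   0                    0                        0                       
  chi_7 (2d, j=3)            2             -2              -sqrt(2)             0                    sqrt(2)              0                        0                       

Spot check: chi_6 (2d, j=2) on {r^3, r^5} = 0.

Reasoning: D_8 has order 2*8 = 16 with 7 conjugacy classes, hence 7 irreducibles. Sum of squared dims 1 + 1 + 1 + 1 + 4 + 4 + 4 = 16 = |G|. Linear characters come from the abelianisation; the 2-dimensional irreps have character r^k -> 2*cos(2*pi*j*k/8), reflections -> 0.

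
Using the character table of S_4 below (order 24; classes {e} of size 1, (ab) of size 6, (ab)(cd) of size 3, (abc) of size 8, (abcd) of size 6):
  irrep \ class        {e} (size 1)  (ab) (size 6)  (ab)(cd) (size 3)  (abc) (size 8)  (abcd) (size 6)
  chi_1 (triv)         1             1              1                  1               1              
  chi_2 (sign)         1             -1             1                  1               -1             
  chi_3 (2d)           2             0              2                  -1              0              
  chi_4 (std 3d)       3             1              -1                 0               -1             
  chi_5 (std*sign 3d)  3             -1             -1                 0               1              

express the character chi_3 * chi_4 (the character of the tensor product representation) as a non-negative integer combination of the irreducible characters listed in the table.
chi_3 tensor chi_4 = chi_4 + chi_5 (all other irreducibles have multiplicity 0).

Solution. The character of a tensor product is the pointwise product (chi_3 * chi_4)(C) = chi_3(C) * chi_4(C):
  {e}: (2)*(3), (ab): (0)*(1), (ab)(cd): (2)*(-1), (abc): (-1)*(0), (abcd): (0)*(-1)
so (chi_3 * chi_4) takes values
  {e} -> 6, (ab) -> 0, (ab)(cd) -> -2, (abc) -> 0, (abcd) -> 0.
Now take the inner product of this character with each irreducible chi from the table, <chi_3*chi_4, chi> = (1/24) sum_C |C| (chi_3*chi_4)(C) conj(chi(C)):
  <chi_3*chi_4, chi_1> = (1/24)[1*(6)*conj(1) + 6*(0)*conj(1) + 3*(-2)*conj(1) + 8*(0)*conj(1) + 6*(0)*conj(1)]
      = (1/24)[(6) + (0) + (-6) + (0) + (0)] = 0/24 = 0
  <chi_3*chi_4, chi_2> = (1/24)[1*(6)*conj(1) + 6*(0)*conj(-1) + 3*(-2)*conj(1) + 8*(0)*conj(1) + 6*(0)*conj(-1)]
      = (1/24)[(6) + (0) + (-6) + (0) + (0)] = 0/24 = 0
  <chi_3*chi_4, chi_3> = (1/24)[1*(6)*conj(2) + 6*(0)*conj(0) + 3*(-2)*conj(2) + 8*(0)*conj(-1) + 6*(0)*conj(0)]
      = (1/24)[(12) + (0) + (-12) + (0) + (0)] = 0/24 = 0
  <chi_3*chi_4, chi_4> = (1/24)[1*(6)*conj(3) + 6*(0)*conj(1) + 3*(-2)*conj(-1) + 8*(0)*conj(0) + 6*(0)*conj(-1)]
      = (1/24)[(18) + (0) + (6) + (0) + (0)] = 24/24 = 1
  <chi_3*chi_4, chi_5> = (1/24)[1*(6)*conj(3) + 6*(0)*conj(-1) + 3*(-2)*conj(-1) + 8*(0)*conj(0) + 6*(0)*conj(1)]
      = (1/24)[(18) + (0) + (6) + (0) + (0)] = 24/24 = 1
Hence the multiplicities are chi_4: 1, chi_5: 1. Dimension check: dim(chi_3)*dim(chi_4) = 2*3 = 6 and sum (mult * dim) = 1*3 + 1*3 = 6.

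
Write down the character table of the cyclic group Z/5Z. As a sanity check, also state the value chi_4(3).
Character table of Z/5Z (irreps indexed chi_0,...,chi_4 with chi_k(m) = zeta_5^(k*m), zeta_5 = exp(2*pi*i/5)):
  irrep \ class  {0} (size 1)  {1} (size 1)    {2} (size 1)    {3} (size 1)    {4} (size 1)  
  chi_0          1             1               1               1               1             
  chi_1          1             exp(2*I*pi/5)   exp(4*I*pi/5)   exp(-4*I*pi/5)  exp(-2*I*pi/5)
  chi_2          1             exp(4*I*pi/5)   exp(-2*I*pi/5)  exp(2*I*pi/5)   exp(-4*I*pi/5)
  chi_3          1             exp(-4*I*pi/5)  exp(2*I*pi/5)   exp(-2*I*pi/5)  exp(4*I*pi/5) 
  chi_4          1             exp(-2*I*pi/5)  exp(-4*I*pi/5)  exp(4*I*pi/5)   exp(2*I*pi/5) 

Spot check: chi_4(3) = zeta_5^(4*3) = zeta_5^12 = exp(4*I*pi/5).

Working: Z/5Z is abelian, so all 5 irreducible complex representations are 1-dimensional. They are given by chi_k(m) = zeta_5^(k*m) for k = 0,...,4. Row orthogonality: sum_m chi_k(m) conj(chi_l(m)) = 5 * [k = l].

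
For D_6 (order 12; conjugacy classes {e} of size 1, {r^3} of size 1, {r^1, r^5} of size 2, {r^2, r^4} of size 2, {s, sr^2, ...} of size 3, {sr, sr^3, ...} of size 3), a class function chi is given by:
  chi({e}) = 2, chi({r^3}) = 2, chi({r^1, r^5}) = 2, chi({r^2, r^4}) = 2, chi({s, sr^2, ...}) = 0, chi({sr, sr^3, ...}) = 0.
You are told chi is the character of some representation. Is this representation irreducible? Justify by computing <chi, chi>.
Not irreducible (reducible): <chi, chi> = 2 > 1.

Argument: <chi, chi> = (1/|G|) sum_C |C| * |chi(C)|^2 = (1/12)[1*|2|^2 + 1*|2|^2 + 2*|2|^2 + 2*|2|^2 + 3*|0|^2 + 3*|0|^2]
  = (1/12)[(4) + (4) + (8) + (8) + (0) + (0)] = 24/12 = 2.
A character is irreducible iff <chi, chi> = 1, so this representation is reducible.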